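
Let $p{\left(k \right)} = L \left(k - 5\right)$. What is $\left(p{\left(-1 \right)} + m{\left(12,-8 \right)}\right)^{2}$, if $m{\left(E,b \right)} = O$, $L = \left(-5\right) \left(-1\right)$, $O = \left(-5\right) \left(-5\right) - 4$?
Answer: $81$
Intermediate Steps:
$O = 21$ ($O = 25 - 4 = 21$)
$L = 5$
$m{\left(E,b \right)} = 21$
$p{\left(k \right)} = -25 + 5 k$ ($p{\left(k \right)} = 5 \left(k - 5\right) = 5 \left(-5 + k\right) = -25 + 5 k$)
$\left(p{\left(-1 \right)} + m{\left(12,-8 \right)}\right)^{2} = \left(\left(-25 + 5 \left(-1\right)\right) + 21\right)^{2} = \left(\left(-25 - 5\right) + 21\right)^{2} = \left(-30 + 21\right)^{2} = \left(-9\right)^{2} = 81$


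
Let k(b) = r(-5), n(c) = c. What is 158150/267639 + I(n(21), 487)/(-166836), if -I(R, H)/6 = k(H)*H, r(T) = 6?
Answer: 2589780029/3720985017 ≈ 0.69599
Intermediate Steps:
k(b) = 6
I(R, H) = -36*H
158150/267639 + I(n(21), 487)/(-166836) = 158150/267639 - 36*487/(-166836) = 158150*(1/267639) - 17532*(-1/166836) = 158150/267639 + 1461/13903 = 2589780029/3720985017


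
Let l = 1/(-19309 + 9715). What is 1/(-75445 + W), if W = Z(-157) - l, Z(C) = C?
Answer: -9594/725325587 ≈ -1.3227e-5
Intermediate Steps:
l = -1/9594 (l = 1/(-9594) = -1/9594 ≈ -0.00010423)
W = -1506257/9594 (W = -157 - 1*(-1/9594) = -157 + 1/9594 = -1506257/9594 ≈ -157.00)
1/(-75445 + W) = 1/(-75445 - 1506257/9594) = 1/(-725325587/9594) = -9594/725325587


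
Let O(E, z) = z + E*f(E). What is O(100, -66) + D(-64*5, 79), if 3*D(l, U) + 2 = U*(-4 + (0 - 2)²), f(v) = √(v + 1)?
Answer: -200/3 + 100*√101 ≈ 938.32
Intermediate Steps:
f(v) = √(1 + v)
O(E, z) = z + E*√(1 + E)
D(l, U) = -⅔ (D(l, U) = -⅔ + (U*(-4 + (0 - 2)²))/3 = -⅔ + (U*(-4 + (-2)²))/3 = -⅔ + (U*(-4 + 4))/3 = -⅔ + (U*0)/3 = -⅔ + (⅓)*0 = -⅔ + 0 = -⅔)
O(100, -66) + D(-64*5, 79) = (-66 + 100*√(1 + 100)) - ⅔ = (-66 + 100*√101) - ⅔ = -200/3 + 100*√101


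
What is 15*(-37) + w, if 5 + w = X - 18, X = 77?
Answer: -501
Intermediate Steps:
w = 54 (w = -5 + (77 - 18) = -5 + 59 = 54)
15*(-37) + w = 15*(-37) + 54 = -555 + 54 = -501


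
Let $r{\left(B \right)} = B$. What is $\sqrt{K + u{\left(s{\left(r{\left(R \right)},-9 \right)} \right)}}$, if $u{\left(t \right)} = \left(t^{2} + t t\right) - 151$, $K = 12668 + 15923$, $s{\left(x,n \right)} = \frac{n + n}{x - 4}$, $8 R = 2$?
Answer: $\frac{18 \sqrt{2198}}{5} \approx 168.78$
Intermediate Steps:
$R = \frac{1}{4}$ ($R = \frac{1}{8} \cdot 2 = \frac{1}{4} \approx 0.25$)
$s{\left(x,n \right)} = \frac{2 n}{-4 + x}$
$K = 28591$
$u{\left(t \right)} = -151 + 2 t^{2}$ ($u{\left(t \right)} = \left(t^{2} + t^{2}\right) - 151 = 2 t^{2} - 151 = -151 + 2 t^{2}$)
$\sqrt{K + u{\left(s{\left(r{\left(R \right)},-9 \right)} \right)}} = \sqrt{28591 - \left(151 - 2 \left(2 \left(-9\right) \frac{1}{-4 + \frac{1}{4}}\right)^{2}\right)} = \sqrt{28591 - \left(151 - 2 \left(2 \left(-9\right) \frac{1}{- \frac{15}{4}}\right)^{2}\right)} = \sqrt{28591 - \left(151 - 2 \left(2 \left(-9\right) \left(- \frac{4}{15}\right)\right)^{2}\right)} = \sqrt{28591 - \left(151 - 2 \left(\frac{24}{5}\right)^{2}\right)} = \sqrt{28591 + \left(-151 + 2 \cdot \frac{576}{25}\right)} = \sqrt{28591 + \left(-151 + \frac{1152}{25}\right)} = \sqrt{28591 - \frac{2623}{25}} = \sqrt{\frac{712152}{25}} = \frac{18 \sqrt{2198}}{5}$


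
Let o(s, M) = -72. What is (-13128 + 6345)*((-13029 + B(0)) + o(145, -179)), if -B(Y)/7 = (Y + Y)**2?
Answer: 88864083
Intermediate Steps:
B(Y) = -28*Y**2 (B(Y) = -7*(Y + Y)**2 = -7*4*Y**2 = -28*Y**2)
(-13128 + 6345)*((-13029 + B(0)) + o(145, -179)) = (-13128 + 6345)*((-13029 - 28*0**2) - 72) = -6783*((-13029 - 28*0) - 72) = -6783*((-13029 + 0) - 72) = -6783*(-13029 - 72) = -6783*(-13101) = 88864083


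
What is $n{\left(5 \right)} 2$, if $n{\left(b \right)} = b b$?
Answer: $50$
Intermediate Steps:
$n{\left(b \right)} = b^{2}$
$n{\left(5 \right)} 2 = 5^{2} \cdot 2 = 25 \cdot 2 = 50$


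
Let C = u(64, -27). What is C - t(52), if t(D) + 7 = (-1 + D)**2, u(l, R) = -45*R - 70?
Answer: -1449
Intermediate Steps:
u(l, R) = -70 - 45*R
t(D) = -7 + (-1 + D)**2
C = 1145 (C = -70 - 45*(-27) = -70 + 1215 = 1145)
C - t(52) = 1145 - (-7 + (-1 + 52)**2) = 1145 - (-7 + 51**2) = 1145 - (-7 + 2601) = 1145 - 1*2594 = 1145 - 2594 = -1449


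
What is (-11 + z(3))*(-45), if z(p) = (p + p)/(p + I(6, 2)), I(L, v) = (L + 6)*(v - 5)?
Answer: 5535/11 ≈ 503.18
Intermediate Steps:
I(L, v) = (-5 + v)*(6 + L) (I(L, v) = (6 + L)*(-5 + v) = (-5 + v)*(6 + L))
z(p) = 2*p/(-36 + p) (z(p) = (p + p)/(p + (-30 - 5*6 + 6*2 + 6*2)) = (2*p)/(p + (-30 - 30 + 12 + 12)) = (2*p)/(p - 36) = (2*p)/(-36 + p) = 2*p/(-36 + p))
(-11 + z(3))*(-45) = (-11 + 2*3/(-36 + 3))*(-45) = (-11 + 2*3/(-33))*(-45) = (-11 + 2*3*(-1/33))*(-45) = (-11 - 2/11)*(-45) = -123/11*(-45) = 5535/11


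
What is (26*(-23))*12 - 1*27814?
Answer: -34990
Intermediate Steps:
(26*(-23))*12 - 1*27814 = -598*12 - 27814 = -7176 - 27814 = -34990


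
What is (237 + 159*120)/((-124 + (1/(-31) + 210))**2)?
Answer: 18563637/7102225 ≈ 2.6138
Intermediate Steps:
(237 + 159*120)/((-124 + (1/(-31) + 210))**2) = (237 + 19080)/((-124 + (-1/31 + 210))**2) = 19317/((-124 + 6509/31)**2) = 19317/((2665/31)**2) = 19317/(7102225/961) = 19317*(961/7102225) = 18563637/7102225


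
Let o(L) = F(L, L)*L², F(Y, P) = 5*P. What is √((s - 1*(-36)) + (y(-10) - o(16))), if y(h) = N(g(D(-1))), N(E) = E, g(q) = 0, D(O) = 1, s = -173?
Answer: I*√20617 ≈ 143.59*I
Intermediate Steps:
y(h) = 0
o(L) = 5*L³ (o(L) = (5*L)*L² = 5*L³)
√((s - 1*(-36)) + (y(-10) - o(16))) = √((-173 - 1*(-36)) + (0 - 5*16³)) = √((-173 + 36) + (0 - 5*4096)) = √(-137 + (0 - 1*20480)) = √(-137 + (0 - 20480)) = √(-137 - 20480) = √(-20617) = I*√20617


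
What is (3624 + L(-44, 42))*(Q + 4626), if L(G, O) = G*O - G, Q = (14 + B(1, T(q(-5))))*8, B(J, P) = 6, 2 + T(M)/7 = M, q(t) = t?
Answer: 8710520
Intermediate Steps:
T(M) = -14 + 7*M
Q = 160 (Q = (14 + 6)*8 = 20*8 = 160)
L(G, O) = -G + G*O
(3624 + L(-44, 42))*(Q + 4626) = (3624 - 44*(-1 + 42))*(160 + 4626) = (3624 - 44*41)*4786 = (3624 - 1804)*4786 = 1820*4786 = 8710520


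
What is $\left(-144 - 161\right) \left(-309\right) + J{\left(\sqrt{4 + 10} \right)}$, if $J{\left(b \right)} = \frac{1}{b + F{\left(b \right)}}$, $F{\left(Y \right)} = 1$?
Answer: $\frac{1225184}{13} + \frac{\sqrt{14}}{13} \approx 94245.0$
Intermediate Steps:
$J{\left(b \right)} = \frac{1}{1 + b}$ ($J{\left(b \right)} = \frac{1}{b + 1} = \frac{1}{1 + b}$)
$\left(-144 - 161\right) \left(-309\right) + J{\left(\sqrt{4 + 10} \right)} = \left(-144 - 161\right) \left(-309\right) + \frac{1}{1 + \sqrt{4 + 10}} = \left(-144 - 161\right) \left(-309\right) + \frac{1}{1 + \sqrt{14}} = \left(-305\right) \left(-309\right) + \frac{1}{1 + \sqrt{14}} = 94245 + \frac{1}{1 + \sqrt{14}}$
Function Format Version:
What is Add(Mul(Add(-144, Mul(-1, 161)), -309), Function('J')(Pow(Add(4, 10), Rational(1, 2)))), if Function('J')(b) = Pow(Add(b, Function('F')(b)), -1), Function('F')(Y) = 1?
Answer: Add(Rational(1225184, 13), Mul(Rational(1, 13), Pow(14, Rational(1, 2)))) ≈ 94245.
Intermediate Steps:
Function('J')(b) = Pow(Add(1, b), -1) (Function('J')(b) = Pow(Add(b, 1), -1) = Pow(Add(1, b), -1))
Add(Mul(Add(-144, Mul(-1, 161)), -309), Function('J')(Pow(Add(4, 10), Rational(1, 2)))) = Add(Mul(Add(-144, Mul(-1, 161)), -309), Pow(Add(1, Pow(Add(4, 10), Rational(1, 2))), -1)) = Add(Mul(Add(-144, -161), -309), Pow(Add(1, Pow(14, Rational(1, 2))), -1)) = Add(Mul(-305, -309), Pow(Add(1, Pow(14, Rational(1, 2))), -1)) = Add(94245, Pow(Add(1, Pow(14, Rational(1, 2))), -1))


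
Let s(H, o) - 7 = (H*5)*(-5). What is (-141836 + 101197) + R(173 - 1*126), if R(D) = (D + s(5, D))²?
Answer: -35598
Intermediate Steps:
s(H, o) = 7 - 25*H (s(H, o) = 7 + (H*5)*(-5) = 7 + (5*H)*(-5) = 7 - 25*H)
R(D) = (-118 + D)² (R(D) = (D + (7 - 25*5))² = (D + (7 - 125))² = (D - 118)² = (-118 + D)²)
(-141836 + 101197) + R(173 - 1*126) = (-141836 + 101197) + (-118 + (173 - 1*126))² = -40639 + (-118 + (173 - 126))² = -40639 + (-118 + 47)² = -40639 + (-71)² = -40639 + 5041 = -35598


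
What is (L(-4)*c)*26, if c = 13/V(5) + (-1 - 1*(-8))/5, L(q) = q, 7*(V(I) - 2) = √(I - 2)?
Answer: -802984/965 + 9464*√3/193 ≈ -747.17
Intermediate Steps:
V(I) = 2 + √(-2 + I)/7 (V(I) = 2 + √(I - 2)/7 = 2 + √(-2 + I)/7)
c = 7/5 + 13/(2 + √3/7) (c = 13/(2 + √(-2 + 5)/7) + (-1 - 1*(-8))/5 = 13/(2 + √3/7) + (-1 + 8)*(⅕) = 13/(2 + √3/7) + 7*(⅕) = 13/(2 + √3/7) + 7/5 = 7/5 + 13/(2 + √3/7) ≈ 7.1844)
(L(-4)*c)*26 = -4*(7721/965 - 91*√3/193)*26 = (-30884/965 + 364*√3/193)*26 = -802984/965 + 9464*√3/193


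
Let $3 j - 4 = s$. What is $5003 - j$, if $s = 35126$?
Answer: $-6707$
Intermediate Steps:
$j = 11710$ ($j = \frac{4}{3} + \frac{1}{3} \cdot 35126 = \frac{4}{3} + \frac{35126}{3} = 11710$)
$5003 - j = 5003 - 11710 = -6707$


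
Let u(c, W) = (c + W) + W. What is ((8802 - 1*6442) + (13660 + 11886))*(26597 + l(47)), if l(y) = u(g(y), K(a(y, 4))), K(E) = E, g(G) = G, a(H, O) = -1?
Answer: 743471652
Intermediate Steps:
u(c, W) = c + 2*W (u(c, W) = (W + c) + W = c + 2*W)
l(y) = -2 + y (l(y) = y + 2*(-1) = y - 2 = -2 + y)
((8802 - 1*6442) + (13660 + 11886))*(26597 + l(47)) = ((8802 - 1*6442) + (13660 + 11886))*(26597 + (-2 + 47)) = ((8802 - 6442) + 25546)*(26597 + 45) = (2360 + 25546)*26642 = 27906*26642 = 743471652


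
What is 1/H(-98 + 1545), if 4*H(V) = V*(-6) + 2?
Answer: -1/2170 ≈ -0.00046083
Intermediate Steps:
H(V) = 1/2 - 3*V/2 (H(V) = (V*(-6) + 2)/4 = (-6*V + 2)/4 = (2 - 6*V)/4 = 1/2 - 3*V/2)
1/H(-98 + 1545) = 1/(1/2 - 3*(-98 + 1545)/2) = 1/(1/2 - 3/2*1447) = 1/(1/2 - 4341/2) = 1/(-2170) = -1/2170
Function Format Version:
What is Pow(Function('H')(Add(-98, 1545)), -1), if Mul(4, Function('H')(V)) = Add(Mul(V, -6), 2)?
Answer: Rational(-1, 2170) ≈ -0.00046083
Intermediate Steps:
Function('H')(V) = Add(Rational(1, 2), Mul(Rational(-3, 2), V)) (Function('H')(V) = Mul(Rational(1, 4), Add(Mul(V, -6), 2)) = Mul(Rational(1, 4), Add(Mul(-6, V), 2)) = Mul(Rational(1, 4), Add(2, Mul(-6, V))) = Add(Rational(1, 2), Mul(Rational(-3, 2), V)))
Pow(Function('H')(Add(-98, 1545)), -1) = Pow(Add(Rational(1, 2), Mul(Rational(-3, 2), Add(-98, 1545))), -1) = Pow(Add(Rational(1, 2), Mul(Rational(-3, 2), 1447)), -1) = Pow(Add(Rational(1, 2), Rational(-4341, 2)), -1) = Pow(-2170, -1) = Rational(-1, 2170)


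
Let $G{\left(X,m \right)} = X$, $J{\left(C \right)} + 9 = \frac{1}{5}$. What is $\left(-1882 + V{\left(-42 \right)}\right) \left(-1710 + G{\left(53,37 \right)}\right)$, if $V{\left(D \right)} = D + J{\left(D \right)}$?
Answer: $\frac{16013248}{5} \approx 3.2026 \cdot 10^{6}$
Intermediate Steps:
$J{\left(C \right)} = - \frac{44}{5}$ ($J{\left(C \right)} = -9 + \frac{1}{5} = - \frac{44}{5}$)
$V{\left(D \right)} = - \frac{44}{5} + D$ ($V{\left(D \right)} = D - \frac{44}{5} = - \frac{44}{5} + D$)
$\left(-1882 + V{\left(-42 \right)}\right) \left(-1710 + G{\left(53,37 \right)}\right) = \left(-1882 - \frac{254}{5}\right) \left(-1710 + 53\right) = \left(-1882 - \frac{254}{5}\right) \left(-1657\right) = \left(- \frac{9664}{5}\right) \left(-1657\right) = \frac{16013248}{5}$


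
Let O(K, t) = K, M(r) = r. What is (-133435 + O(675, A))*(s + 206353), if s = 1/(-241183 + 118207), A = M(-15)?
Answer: -421122462015565/15372 ≈ -2.7395e+10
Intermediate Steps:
A = -15
s = -1/122976 (s = 1/(-122976) = -1/122976 ≈ -8.1317e-6)
(-133435 + O(675, A))*(s + 206353) = (-133435 + 675)*(-1/122976 + 206353) = -132760*25376466527/122976 = -421122462015565/15372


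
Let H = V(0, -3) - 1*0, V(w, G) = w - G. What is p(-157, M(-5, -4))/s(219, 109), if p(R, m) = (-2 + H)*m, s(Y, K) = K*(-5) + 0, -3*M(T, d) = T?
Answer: -1/327 ≈ -0.0030581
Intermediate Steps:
H = 3 (H = (0 - 1*(-3)) - 1*0 = (0 + 3) + 0 = 3 + 0 = 3)
M(T, d) = -T/3
s(Y, K) = -5*K (s(Y, K) = -5*K + 0 = -5*K)
p(R, m) = m (p(R, m) = (-2 + 3)*m = 1*m = m)
p(-157, M(-5, -4))/s(219, 109) = (-1/3*(-5))/((-5*109)) = (5/3)/(-545) = (5/3)*(-1/545) = -1/327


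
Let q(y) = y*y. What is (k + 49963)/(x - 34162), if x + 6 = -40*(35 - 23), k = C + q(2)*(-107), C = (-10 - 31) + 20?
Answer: -24757/17324 ≈ -1.4291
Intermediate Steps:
q(y) = y**2
C = -21 (C = -41 + 20 = -21)
k = -449 (k = -21 + 2**2*(-107) = -21 + 4*(-107) = -21 - 428 = -449)
x = -486 (x = -6 - 40*(35 - 23) = -6 - 40*12 = -6 - 480 = -486)
(k + 49963)/(x - 34162) = (-449 + 49963)/(-486 - 34162) = 49514/(-34648) = 49514*(-1/34648) = -24757/17324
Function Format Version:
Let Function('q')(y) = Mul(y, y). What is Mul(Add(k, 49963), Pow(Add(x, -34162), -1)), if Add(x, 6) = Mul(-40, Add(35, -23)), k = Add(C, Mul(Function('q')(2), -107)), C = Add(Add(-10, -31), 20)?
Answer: Rational(-24757, 17324) ≈ -1.4291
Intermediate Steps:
Function('q')(y) = Pow(y, 2)
C = -21 (C = Add(-41, 20) = -21)
k = -449 (k = Add(-21, Mul(Pow(2, 2), -107)) = Add(-21, Mul(4, -107)) = Add(-21, -428) = -449)
x = -486 (x = Add(-6, Mul(-40, Add(35, -23))) = Add(-6, Mul(-40, 12)) = Add(-6, -480) = -486)
Mul(Add(k, 49963), Pow(Add(x, -34162), -1)) = Mul(Add(-449, 49963), Pow(Add(-486, -34162), -1)) = Mul(49514, Pow(-34648, -1)) = Mul(49514, Rational(-1, 34648)) = Rational(-24757, 17324)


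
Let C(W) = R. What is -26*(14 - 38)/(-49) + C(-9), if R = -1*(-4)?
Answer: -428/49 ≈ -8.7347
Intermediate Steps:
R = 4
C(W) = 4
-26*(14 - 38)/(-49) + C(-9) = -26*(14 - 38)/(-49) + 4 = -(-624)*(-1)/49 + 4 = -26*24/49 + 4 = -624/49 + 4 = -428/49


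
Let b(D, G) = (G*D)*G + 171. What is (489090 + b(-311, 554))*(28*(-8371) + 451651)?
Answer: -20631645359745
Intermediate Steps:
b(D, G) = 171 + D*G² (b(D, G) = (D*G)*G + 171 = D*G² + 171 = 171 + D*G²)
(489090 + b(-311, 554))*(28*(-8371) + 451651) = (489090 + (171 - 311*554²))*(28*(-8371) + 451651) = (489090 + (171 - 311*306916))*(-234388 + 451651) = (489090 + (171 - 95450876))*217263 = (489090 - 95450705)*217263 = -94961615*217263 = -20631645359745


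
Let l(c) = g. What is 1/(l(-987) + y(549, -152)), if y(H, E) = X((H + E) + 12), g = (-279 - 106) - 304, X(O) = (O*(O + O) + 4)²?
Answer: 1/111934407667 ≈ 8.9338e-12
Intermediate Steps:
X(O) = (4 + 2*O²)² (X(O) = (O*(2*O) + 4)² = (2*O² + 4)² = (4 + 2*O²)²)
g = -689 (g = -385 - 304 = -689)
y(H, E) = 4*(2 + (12 + E + H)²)² (y(H, E) = 4*(2 + ((H + E) + 12)²)² = 4*(2 + ((E + H) + 12)²)² = 4*(2 + (12 + E + H)²)²)
l(c) = -689
1/(l(-987) + y(549, -152)) = 1/(-689 + 4*(2 + (12 - 152 + 549)²)²) = 1/(-689 + 4*(2 + 409²)²) = 1/(-689 + 4*(2 + 167281)²) = 1/(-689 + 4*167283²) = 1/(-689 + 4*27983602089) = 1/(-689 + 111934408356) = 1/111934407667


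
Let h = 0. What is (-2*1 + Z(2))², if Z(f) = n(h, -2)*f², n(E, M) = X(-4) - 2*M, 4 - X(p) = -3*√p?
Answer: 324 + 1440*I ≈ 324.0 + 1440.0*I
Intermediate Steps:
X(p) = 4 + 3*√p (X(p) = 4 - (-3)*√p = 4 + 3*√p)
n(E, M) = 4 - 2*M + 6*I (n(E, M) = (4 + 3*√(-4)) - 2*M = (4 + 3*(2*I)) - 2*M = (4 + 6*I) - 2*M = 4 - 2*M + 6*I)
Z(f) = f²*(8 + 6*I) (Z(f) = (4 - 2*(-2) + 6*I)*f² = (4 + 4 + 6*I)*f² = (8 + 6*I)*f² = f²*(8 + 6*I))
(-2*1 + Z(2))² = (-2*1 + 2²*(8 + 6*I))² = (-2 + 4*(8 + 6*I))² = (-2 + (32 + 24*I))² = (30 + 24*I)²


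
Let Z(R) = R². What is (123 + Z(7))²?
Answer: 29584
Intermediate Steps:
(123 + Z(7))² = (123 + 7²)² = (123 + 49)² = 172² = 29584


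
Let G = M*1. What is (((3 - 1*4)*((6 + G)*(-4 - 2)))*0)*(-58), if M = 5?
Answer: 0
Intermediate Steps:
G = 5 (G = 5*1 = 5)
(((3 - 1*4)*((6 + G)*(-4 - 2)))*0)*(-58) = (((3 - 1*4)*((6 + 5)*(-4 - 2)))*0)*(-58) = (((3 - 4)*(11*(-6)))*0)*(-58) = (-1*(-66)*0)*(-58) = (66*0)*(-58) = 0*(-58) = 0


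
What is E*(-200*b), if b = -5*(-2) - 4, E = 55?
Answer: -66000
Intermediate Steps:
b = 6 (b = 10 - 4 = 6)
E*(-200*b) = 55*(-200*6) = 55*(-1200) = -66000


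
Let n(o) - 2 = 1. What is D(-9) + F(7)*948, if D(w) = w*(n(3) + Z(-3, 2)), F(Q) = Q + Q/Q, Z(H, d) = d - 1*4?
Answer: 7575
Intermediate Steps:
n(o) = 3 (n(o) = 2 + 1 = 3)
Z(H, d) = -4 + d (Z(H, d) = d - 4 = -4 + d)
F(Q) = 1 + Q (F(Q) = Q + 1 = 1 + Q)
D(w) = w (D(w) = w*(3 + (-4 + 2)) = w*(3 - 2) = w*1 = w)
D(-9) + F(7)*948 = -9 + (1 + 7)*948 = -9 + 8*948 = -9 + 7584 = 7575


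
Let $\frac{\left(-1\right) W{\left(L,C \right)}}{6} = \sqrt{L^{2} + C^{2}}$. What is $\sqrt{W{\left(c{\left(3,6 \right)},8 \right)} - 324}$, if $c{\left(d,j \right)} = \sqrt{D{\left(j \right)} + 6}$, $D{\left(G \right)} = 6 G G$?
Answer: $\sqrt{-324 - 6 \sqrt{286}} \approx 20.627 i$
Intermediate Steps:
$D{\left(G \right)} = 6 G^{2}$
$c{\left(d,j \right)} = \sqrt{6 + 6 j^{2}}$ ($c{\left(d,j \right)} = \sqrt{6 j^{2} + 6} = \sqrt{6 + 6 j^{2}}$)
$W{\left(L,C \right)} = - 6 \sqrt{C^{2} + L^{2}}$ ($W{\left(L,C \right)} = - 6 \sqrt{L^{2} + C^{2}} = - 6 \sqrt{C^{2} + L^{2}}$)
$\sqrt{W{\left(c{\left(3,6 \right)},8 \right)} - 324} = \sqrt{- 6 \sqrt{8^{2} + \left(\sqrt{6 + 6 \cdot 6^{2}}\right)^{2}} - 324} = \sqrt{- 6 \sqrt{64 + \left(\sqrt{6 + 6 \cdot 36}\right)^{2}} - 324} = \sqrt{- 6 \sqrt{64 + \left(\sqrt{6 + 216}\right)^{2}} - 324} = \sqrt{- 6 \sqrt{64 + \left(\sqrt{222}\right)^{2}} - 324} = \sqrt{- 6 \sqrt{64 + 222} - 324} = \sqrt{- 6 \sqrt{286} - 324} = \sqrt{-324 - 6 \sqrt{286}}$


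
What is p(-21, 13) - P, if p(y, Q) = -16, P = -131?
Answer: 115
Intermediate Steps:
p(-21, 13) - P = -16 - 1*(-131) = -16 + 131 = 115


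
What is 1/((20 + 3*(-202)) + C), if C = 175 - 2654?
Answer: -1/3065 ≈ -0.00032626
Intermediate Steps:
C = -2479
1/((20 + 3*(-202)) + C) = 1/((20 + 3*(-202)) - 2479) = 1/((20 - 606) - 2479) = 1/(-586 - 2479) = 1/(-3065) = -1/3065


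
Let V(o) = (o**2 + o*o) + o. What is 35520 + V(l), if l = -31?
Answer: 37411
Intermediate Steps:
V(o) = o + 2*o**2 (V(o) = (o**2 + o**2) + o = 2*o**2 + o = o + 2*o**2)
35520 + V(l) = 35520 - 31*(1 + 2*(-31)) = 35520 - 31*(1 - 62) = 35520 - 31*(-61) = 35520 + 1891 = 37411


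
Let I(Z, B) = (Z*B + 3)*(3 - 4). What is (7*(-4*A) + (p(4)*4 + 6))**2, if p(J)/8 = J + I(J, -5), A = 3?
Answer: 352836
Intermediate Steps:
I(Z, B) = -3 - B*Z (I(Z, B) = (B*Z + 3)*(-1) = (3 + B*Z)*(-1) = -3 - B*Z)
p(J) = -24 + 48*J (p(J) = 8*(J + (-3 - 1*(-5)*J)) = 8*(J + (-3 + 5*J)) = 8*(-3 + 6*J) = -24 + 48*J)
(7*(-4*A) + (p(4)*4 + 6))**2 = (7*(-4*3) + ((-24 + 48*4)*4 + 6))**2 = (7*(-12) + ((-24 + 192)*4 + 6))**2 = (-84 + (168*4 + 6))**2 = (-84 + (672 + 6))**2 = (-84 + 678)**2 = 594**2 = 352836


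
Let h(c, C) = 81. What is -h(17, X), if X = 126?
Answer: -81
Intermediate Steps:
-h(17, X) = -1*81 = -81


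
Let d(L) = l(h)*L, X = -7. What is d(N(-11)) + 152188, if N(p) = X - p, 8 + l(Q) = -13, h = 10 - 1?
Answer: 152104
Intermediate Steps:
h = 9
l(Q) = -21 (l(Q) = -8 - 13 = -21)
N(p) = -7 - p
d(L) = -21*L
d(N(-11)) + 152188 = -21*(-7 - 1*(-11)) + 152188 = -21*(-7 + 11) + 152188 = -21*4 + 152188 = -84 + 152188 = 152104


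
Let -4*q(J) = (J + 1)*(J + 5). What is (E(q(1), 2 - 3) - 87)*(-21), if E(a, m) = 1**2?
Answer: 1806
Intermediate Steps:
q(J) = -(1 + J)*(5 + J)/4 (q(J) = -(J + 1)*(J + 5)/4 = -(1 + J)*(5 + J)/4)
E(a, m) = 1
(E(q(1), 2 - 3) - 87)*(-21) = (1 - 87)*(-21) = -86*(-21) = 1806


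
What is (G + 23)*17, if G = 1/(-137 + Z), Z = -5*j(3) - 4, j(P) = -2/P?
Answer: 161432/413 ≈ 390.88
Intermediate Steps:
Z = -2/3 (Z = -(-10)/3 - 4 = -5*(-2/3) - 4 = 10/3 - 4 = -2/3 ≈ -0.66667)
G = -3/413 (G = 1/(-137 - 2/3) = 1/(-413/3) = -3/413 ≈ -0.0072639)
(G + 23)*17 = (-3/413 + 23)*17 = (9496/413)*17 = 161432/413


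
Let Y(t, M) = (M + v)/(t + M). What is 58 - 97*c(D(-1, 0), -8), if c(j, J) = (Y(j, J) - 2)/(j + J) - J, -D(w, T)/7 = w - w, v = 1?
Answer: -46825/64 ≈ -731.64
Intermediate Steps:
D(w, T) = 0 (D(w, T) = -7*(w - w) = -7*0 = 0)
Y(t, M) = (1 + M)/(M + t) (Y(t, M) = (M + 1)/(t + M) = (1 + M)/(M + t))
c(j, J) = -J + (-2 + (1 + J)/(J + j))/(J + j) (c(j, J) = ((1 + J)/(J + j) - 2)/(j + J) - J = (-2 + (1 + J)/(J + j))/(J + j) - J = -J + (-2 + (1 + J)/(J + j))/(J + j))
58 - 97*c(D(-1, 0), -8) = 58 - 97*(1 - 8 - (-8 + 0)*(2 + (-8)² - 8*0))/(-8 + 0)² = 58 - 97*(1 - 8 - 1*(-8)*(2 + 64 + 0))/(-8)² = 58 - 97*(1 - 8 - 1*(-8)*66)/64 = 58 - 97*(1 - 8 + 528)/64 = 58 - 97*521/64 = 58 - 50537/64 = -46825/64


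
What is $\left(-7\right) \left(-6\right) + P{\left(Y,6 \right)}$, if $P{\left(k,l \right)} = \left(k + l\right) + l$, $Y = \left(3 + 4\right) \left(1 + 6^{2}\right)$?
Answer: $313$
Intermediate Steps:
$Y = 259$ ($Y = 7 \left(1 + 36\right) = 7 \cdot 37 = 259$)
$P{\left(k,l \right)} = k + 2 l$
$\left(-7\right) \left(-6\right) + P{\left(Y,6 \right)} = \left(-7\right) \left(-6\right) + \left(259 + 2 \cdot 6\right) = 42 + \left(259 + 12\right) = 42 + 271 = 313$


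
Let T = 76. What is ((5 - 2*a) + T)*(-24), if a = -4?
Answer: -2136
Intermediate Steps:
((5 - 2*a) + T)*(-24) = ((5 - 2*(-4)) + 76)*(-24) = ((5 + 8) + 76)*(-24) = (13 + 76)*(-24) = 89*(-24) = -2136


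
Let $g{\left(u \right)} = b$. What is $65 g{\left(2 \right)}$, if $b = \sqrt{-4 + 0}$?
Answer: $130 i \approx 130.0 i$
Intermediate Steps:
$b = 2 i$ ($b = \sqrt{-4} = 2 i \approx 2.0 i$)
$g{\left(u \right)} = 2 i$
$65 g{\left(2 \right)} = 65 \cdot 2 i = 130 i$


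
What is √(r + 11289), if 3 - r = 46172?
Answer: 8*I*√545 ≈ 186.76*I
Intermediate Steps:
r = -46169 (r = 3 - 1*46172 = 3 - 46172 = -46169)
√(r + 11289) = √(-46169 + 11289) = √(-34880) = 8*I*√545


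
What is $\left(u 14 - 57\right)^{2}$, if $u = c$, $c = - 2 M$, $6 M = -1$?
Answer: $\frac{24649}{9} \approx 2738.8$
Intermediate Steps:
$M = - \frac{1}{6}$ ($M = \frac{1}{6} \left(-1\right) = - \frac{1}{6} \approx -0.16667$)
$c = \frac{1}{3}$ ($c = \left(-2\right) \left(- \frac{1}{6}\right) = \frac{1}{3} \approx 0.33333$)
$u = \frac{1}{3} \approx 0.33333$
$\left(u 14 - 57\right)^{2} = \left(\frac{1}{3} \cdot 14 - 57\right)^{2} = \left(\frac{14}{3} - 57\right)^{2} = \left(- \frac{157}{3}\right)^{2} = \frac{24649}{9}$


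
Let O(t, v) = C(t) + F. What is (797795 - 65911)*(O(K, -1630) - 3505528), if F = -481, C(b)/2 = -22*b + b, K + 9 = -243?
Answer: -2558245630700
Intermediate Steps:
K = -252 (K = -9 - 243 = -252)
C(b) = -42*b (C(b) = 2*(-22*b + b) = 2*(-21*b) = -42*b)
O(t, v) = -481 - 42*t (O(t, v) = -42*t - 481 = -481 - 42*t)
(797795 - 65911)*(O(K, -1630) - 3505528) = (797795 - 65911)*((-481 - 42*(-252)) - 3505528) = 731884*((-481 + 10584) - 3505528) = 731884*(10103 - 3505528) = 731884*(-3495425) = -2558245630700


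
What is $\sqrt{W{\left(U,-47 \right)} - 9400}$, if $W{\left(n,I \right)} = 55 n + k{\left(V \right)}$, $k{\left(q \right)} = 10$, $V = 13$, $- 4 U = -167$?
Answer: $\frac{5 i \sqrt{1135}}{2} \approx 84.224 i$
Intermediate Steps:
$U = \frac{167}{4}$ ($U = \left(- \frac{1}{4}\right) \left(-167\right) = \frac{167}{4} \approx 41.75$)
$W{\left(n,I \right)} = 10 + 55 n$ ($W{\left(n,I \right)} = 55 n + 10 = 10 + 55 n$)
$\sqrt{W{\left(U,-47 \right)} - 9400} = \sqrt{\left(10 + 55 \cdot \frac{167}{4}\right) - 9400} = \sqrt{\left(10 + \frac{9185}{4}\right) - 9400} = \sqrt{\frac{9225}{4} - 9400} = \sqrt{- \frac{28375}{4}} = \frac{5 i \sqrt{1135}}{2}$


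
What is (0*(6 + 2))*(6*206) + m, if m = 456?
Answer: 456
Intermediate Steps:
(0*(6 + 2))*(6*206) + m = (0*(6 + 2))*(6*206) + 456 = (0*8)*1236 + 456 = 0*1236 + 456 = 0 + 456 = 456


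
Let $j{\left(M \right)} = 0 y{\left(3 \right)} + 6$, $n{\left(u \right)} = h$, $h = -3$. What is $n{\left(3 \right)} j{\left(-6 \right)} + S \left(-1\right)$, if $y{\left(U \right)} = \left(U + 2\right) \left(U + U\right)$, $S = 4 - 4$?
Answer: $-18$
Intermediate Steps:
$n{\left(u \right)} = -3$
$S = 0$ ($S = 4 - 4 = 0$)
$y{\left(U \right)} = 2 U \left(2 + U\right)$ ($y{\left(U \right)} = \left(2 + U\right) 2 U = 2 U \left(2 + U\right)$)
$j{\left(M \right)} = 6$ ($j{\left(M \right)} = 0 \cdot 2 \cdot 3 \left(2 + 3\right) + 6 = 0 \cdot 2 \cdot 3 \cdot 5 + 6 = 0 \cdot 30 + 6 = 0 + 6 = 6$)
$n{\left(3 \right)} j{\left(-6 \right)} + S \left(-1\right) = \left(-3\right) 6 + 0 \left(-1\right) = -18 + 0 = -18$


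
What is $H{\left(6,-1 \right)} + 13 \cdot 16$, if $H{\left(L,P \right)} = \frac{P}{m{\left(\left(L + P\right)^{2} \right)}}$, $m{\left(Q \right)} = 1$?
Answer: $207$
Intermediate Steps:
$H{\left(L,P \right)} = P$ ($H{\left(L,P \right)} = \frac{P}{1} = P 1 = P$)
$H{\left(6,-1 \right)} + 13 \cdot 16 = -1 + 13 \cdot 16 = -1 + 208 = 207$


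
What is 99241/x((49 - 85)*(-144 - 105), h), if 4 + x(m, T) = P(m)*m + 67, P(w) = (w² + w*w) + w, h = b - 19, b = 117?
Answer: 99241/1440654244047 ≈ 6.8886e-8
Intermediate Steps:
h = 98 (h = 117 - 19 = 98)
P(w) = w + 2*w² (P(w) = (w² + w²) + w = 2*w² + w = w + 2*w²)
x(m, T) = 63 + m²*(1 + 2*m) (x(m, T) = -4 + ((m*(1 + 2*m))*m + 67) = -4 + (m²*(1 + 2*m) + 67) = -4 + (67 + m²*(1 + 2*m)) = 63 + m²*(1 + 2*m))
99241/x((49 - 85)*(-144 - 105), h) = 99241/(63 + ((49 - 85)*(-144 - 105))²*(1 + 2*((49 - 85)*(-144 - 105)))) = 99241/(63 + (-36*(-249))²*(1 + 2*(-36*(-249)))) = 99241/(63 + 8964²*(1 + 2*8964)) = 99241/(63 + 80353296*(1 + 17928)) = 99241/(63 + 80353296*17929) = 99241/(63 + 1440654243984) = 99241/1440654244047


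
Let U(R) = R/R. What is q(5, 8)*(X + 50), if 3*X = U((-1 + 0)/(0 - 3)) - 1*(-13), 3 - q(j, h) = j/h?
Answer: 779/6 ≈ 129.83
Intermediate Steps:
q(j, h) = 3 - j/h
U(R) = 1
X = 14/3 (X = (1 - 1*(-13))/3 = (1 + 13)/3 = (⅓)*14 = 14/3 ≈ 4.6667)
q(5, 8)*(X + 50) = (3 - 1*5/8)*(14/3 + 50) = (3 - 1*5*⅛)*(164/3) = (3 - 5/8)*(164/3) = (19/8)*(164/3) = 779/6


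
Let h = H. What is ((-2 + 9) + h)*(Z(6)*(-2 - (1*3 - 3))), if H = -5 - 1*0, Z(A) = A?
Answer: -24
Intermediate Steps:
H = -5 (H = -5 + 0 = -5)
h = -5
((-2 + 9) + h)*(Z(6)*(-2 - (1*3 - 3))) = ((-2 + 9) - 5)*(6*(-2 - (1*3 - 3))) = (7 - 5)*(6*(-2 - (3 - 3))) = 2*(6*(-2 - 1*0)) = 2*(6*(-2 + 0)) = 2*(6*(-2)) = 2*(-12) = -24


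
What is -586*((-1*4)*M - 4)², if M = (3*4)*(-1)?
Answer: -1134496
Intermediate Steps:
M = -12 (M = 12*(-1) = -12)
-586*((-1*4)*M - 4)² = -586*(-1*4*(-12) - 4)² = -586*(-4*(-12) - 4)² = -586*(48 - 4)² = -586*44² = -586*1936 = -1134496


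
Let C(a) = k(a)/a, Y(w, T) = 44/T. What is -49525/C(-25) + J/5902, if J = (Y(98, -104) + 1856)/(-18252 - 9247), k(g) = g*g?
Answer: 8359377293343/4219776548 ≈ 1981.0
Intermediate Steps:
k(g) = g²
C(a) = a (C(a) = a²/a = a)
J = -48245/714974 (J = (44/(-104) + 1856)/(-18252 - 9247) = (44*(-1/104) + 1856)/(-27499) = (-11/26 + 1856)*(-1/27499) = (48245/26)*(-1/27499) = -48245/714974 ≈ -0.067478)
-49525/C(-25) + J/5902 = -49525/(-25) - 48245/714974/5902 = -49525*(-1/25) - 48245/714974*1/5902 = 1981 - 48245/4219776548 = 8359377293343/4219776548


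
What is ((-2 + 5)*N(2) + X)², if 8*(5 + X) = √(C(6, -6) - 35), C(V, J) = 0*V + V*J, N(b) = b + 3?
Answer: (80 + I*√71)²/64 ≈ 98.891 + 21.065*I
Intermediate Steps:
N(b) = 3 + b
C(V, J) = J*V (C(V, J) = 0 + J*V = J*V)
X = -5 + I*√71/8 (X = -5 + √(-6*6 - 35)/8 = -5 + √(-36 - 35)/8 = -5 + √(-71)/8 = -5 + (I*√71)/8 = -5 + I*√71/8 ≈ -5.0 + 1.0533*I)
((-2 + 5)*N(2) + X)² = ((-2 + 5)*(3 + 2) + (-5 + I*√71/8))² = (3*5 + (-5 + I*√71/8))² = (15 + (-5 + I*√71/8))² = (10 + I*√71/8)²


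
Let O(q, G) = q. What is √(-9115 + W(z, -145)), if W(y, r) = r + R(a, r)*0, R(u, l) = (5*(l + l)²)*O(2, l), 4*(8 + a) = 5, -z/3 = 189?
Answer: 2*I*√2315 ≈ 96.229*I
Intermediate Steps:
z = -567 (z = -3*189 = -567)
a = -27/4 (a = -8 + (¼)*5 = -8 + 5/4 = -27/4 ≈ -6.7500)
R(u, l) = 40*l² (R(u, l) = (5*(l + l)²)*2 = (5*(2*l)²)*2 = (5*(4*l²))*2 = (20*l²)*2 = 40*l²)
W(y, r) = r (W(y, r) = r + (40*r²)*0 = r + 0 = r)
√(-9115 + W(z, -145)) = √(-9115 - 145) = √(-9260) = 2*I*√2315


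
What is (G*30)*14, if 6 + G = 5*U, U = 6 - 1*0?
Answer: 10080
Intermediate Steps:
U = 6 (U = 6 + 0 = 6)
G = 24 (G = -6 + 5*6 = -6 + 30 = 24)
(G*30)*14 = (24*30)*14 = 720*14 = 10080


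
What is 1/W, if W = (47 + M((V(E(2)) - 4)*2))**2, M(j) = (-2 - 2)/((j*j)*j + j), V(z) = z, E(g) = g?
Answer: 289/640000 ≈ 0.00045156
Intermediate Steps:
M(j) = -4/(j + j**3) (M(j) = -4/(j**2*j + j) = -4/(j**3 + j) = -4/(j + j**3))
W = 640000/289 (W = (47 - 4/((2 - 4)*2 + ((2 - 4)*2)**3))**2 = (47 - 4/(-2*2 + (-2*2)**3))**2 = (47 - 4/(-4 + (-4)**3))**2 = (47 - 4/(-4 - 64))**2 = (47 - 4/(-68))**2 = (47 - 4*(-1/68))**2 = (47 + 1/17)**2 = (800/17)**2 = 640000/289 ≈ 2214.5)
1/W = 1/(640000/289) = 289/640000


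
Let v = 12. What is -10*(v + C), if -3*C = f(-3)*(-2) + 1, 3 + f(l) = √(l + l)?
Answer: -290/3 - 20*I*√6/3 ≈ -96.667 - 16.33*I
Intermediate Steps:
f(l) = -3 + √2*√l (f(l) = -3 + √(l + l) = -3 + √(2*l) = -3 + √2*√l)
C = -7/3 + 2*I*√6/3 (C = -((-3 + √2*√(-3))*(-2) + 1)/3 = -((-3 + √2*(I*√3))*(-2) + 1)/3 = -((-3 + I*√6)*(-2) + 1)/3 = -((6 - 2*I*√6) + 1)/3 = -(7 - 2*I*√6)/3 = -7/3 + 2*I*√6/3 ≈ -2.3333 + 1.633*I)
-10*(v + C) = -10*(12 + (-7/3 + 2*I*√6/3)) = -10*(29/3 + 2*I*√6/3) = -290/3 - 20*I*√6/3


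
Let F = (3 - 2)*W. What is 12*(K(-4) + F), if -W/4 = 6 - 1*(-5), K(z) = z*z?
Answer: -336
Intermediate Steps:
K(z) = z²
W = -44 (W = -4*(6 - 1*(-5)) = -4*(6 + 5) = -4*11 = -44)
F = -44 (F = (3 - 2)*(-44) = 1*(-44) = -44)
12*(K(-4) + F) = 12*((-4)² - 44) = 12*(16 - 44) = 12*(-28) = -336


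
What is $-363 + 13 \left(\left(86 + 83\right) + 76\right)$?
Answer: $2822$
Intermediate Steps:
$-363 + 13 \left(\left(86 + 83\right) + 76\right) = -363 + 13 \left(169 + 76\right) = -363 + 13 \cdot 245 = -363 + 3185 = 2822$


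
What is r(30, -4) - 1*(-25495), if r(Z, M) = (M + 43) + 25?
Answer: 25559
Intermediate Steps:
r(Z, M) = 68 + M (r(Z, M) = (43 + M) + 25 = 68 + M)
r(30, -4) - 1*(-25495) = (68 - 4) - 1*(-25495) = 64 + 25495 = 25559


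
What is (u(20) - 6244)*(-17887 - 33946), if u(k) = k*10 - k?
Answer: 314315312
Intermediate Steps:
u(k) = 9*k (u(k) = 10*k - k = 9*k)
(u(20) - 6244)*(-17887 - 33946) = (9*20 - 6244)*(-17887 - 33946) = (180 - 6244)*(-51833) = -6064*(-51833) = 314315312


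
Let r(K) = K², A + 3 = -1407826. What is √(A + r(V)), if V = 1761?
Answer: 2*√423323 ≈ 1301.3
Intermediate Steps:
A = -1407829 (A = -3 - 1407826 = -1407829)
√(A + r(V)) = √(-1407829 + 1761²) = √(-1407829 + 3101121) = √1693292 = 2*√423323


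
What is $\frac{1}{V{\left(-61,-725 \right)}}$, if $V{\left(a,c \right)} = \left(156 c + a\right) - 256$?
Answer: $- \frac{1}{113417} \approx -8.817 \cdot 10^{-6}$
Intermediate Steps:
$V{\left(a,c \right)} = -256 + a + 156 c$ ($V{\left(a,c \right)} = \left(a + 156 c\right) - 256 = -256 + a + 156 c$)
$\frac{1}{V{\left(-61,-725 \right)}} = \frac{1}{-256 - 61 + 156 \left(-725\right)} = \frac{1}{-256 - 61 - 113100} = \frac{1}{-113417} = - \frac{1}{113417}$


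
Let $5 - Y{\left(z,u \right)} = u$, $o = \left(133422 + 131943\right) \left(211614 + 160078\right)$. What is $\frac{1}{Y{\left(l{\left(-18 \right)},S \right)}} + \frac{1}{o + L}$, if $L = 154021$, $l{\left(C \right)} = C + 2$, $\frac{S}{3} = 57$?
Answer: $- \frac{98634201435}{16373277465766} \approx -0.0060241$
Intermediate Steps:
$S = 171$ ($S = 3 \cdot 57 = 171$)
$o = 98634047580$ ($o = 265365 \cdot 371692 = 98634047580$)
$l{\left(C \right)} = 2 + C$
$Y{\left(z,u \right)} = 5 - u$
$\frac{1}{Y{\left(l{\left(-18 \right)},S \right)}} + \frac{1}{o + L} = \frac{1}{5 - 171} + \frac{1}{98634047580 + 154021} = \frac{1}{5 - 171} + \frac{1}{98634201601} = \frac{1}{-166} + \frac{1}{98634201601} = - \frac{1}{166} + \frac{1}{98634201601} = - \frac{98634201435}{16373277465766}$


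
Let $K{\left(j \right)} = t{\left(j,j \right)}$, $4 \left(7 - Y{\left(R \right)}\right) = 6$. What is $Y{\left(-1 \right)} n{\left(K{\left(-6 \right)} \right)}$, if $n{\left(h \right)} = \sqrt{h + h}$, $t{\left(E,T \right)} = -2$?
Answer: $11 i \approx 11.0 i$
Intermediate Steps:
$Y{\left(R \right)} = \frac{11}{2}$ ($Y{\left(R \right)} = 7 - \frac{3}{2} = \frac{11}{2}$)
$K{\left(j \right)} = -2$
$n{\left(h \right)} = \sqrt{2} \sqrt{h}$ ($n{\left(h \right)} = \sqrt{2 h} = \sqrt{2} \sqrt{h}$)
$Y{\left(-1 \right)} n{\left(K{\left(-6 \right)} \right)} = \frac{11 \sqrt{2} \sqrt{-2}}{2} = \frac{11 \sqrt{2} i \sqrt{2}}{2} = \frac{11 \cdot 2 i}{2} = 11 i$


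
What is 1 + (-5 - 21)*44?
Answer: -1143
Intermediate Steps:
1 + (-5 - 21)*44 = 1 - 26*44 = 1 - 1144 = -1143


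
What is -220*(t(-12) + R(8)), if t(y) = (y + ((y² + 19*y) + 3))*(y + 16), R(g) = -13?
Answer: 84700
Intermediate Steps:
t(y) = (16 + y)*(3 + y² + 20*y) (t(y) = (y + (3 + y² + 19*y))*(16 + y) = (3 + y² + 20*y)*(16 + y) = (16 + y)*(3 + y² + 20*y))
-220*(t(-12) + R(8)) = -220*((48 + (-12)³ + 36*(-12)² + 323*(-12)) - 13) = -220*((48 - 1728 + 36*144 - 3876) - 13) = -220*((48 - 1728 + 5184 - 3876) - 13) = -220*(-372 - 13) = -220*(-385) = 84700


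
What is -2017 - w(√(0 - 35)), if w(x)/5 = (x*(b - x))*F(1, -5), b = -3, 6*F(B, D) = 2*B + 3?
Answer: -12977/6 + 25*I*√35/2 ≈ -2162.8 + 73.951*I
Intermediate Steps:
F(B, D) = ½ + B/3 (F(B, D) = (2*B + 3)/6 = (3 + 2*B)/6 = ½ + B/3)
w(x) = 25*x*(-3 - x)/6 (w(x) = 5*((x*(-3 - x))*(½ + (⅓)*1)) = 5*((x*(-3 - x))*(½ + ⅓)) = 5*((x*(-3 - x))*(⅚)) = 5*(5*x*(-3 - x)/6) = 25*x*(-3 - x)/6)
-2017 - w(√(0 - 35)) = -2017 - (-25)*√(0 - 35)*(3 + √(0 - 35))/6 = -2017 - (-25)*√(-35)*(3 + √(-35))/6 = -2017 - (-25)*I*√35*(3 + I*√35)/6 = -2017 + 25*I*√35*(3 + I*√35)/6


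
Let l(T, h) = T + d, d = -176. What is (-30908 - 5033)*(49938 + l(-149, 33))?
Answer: -1783140833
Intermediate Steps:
l(T, h) = -176 + T (l(T, h) = T - 176 = -176 + T)
(-30908 - 5033)*(49938 + l(-149, 33)) = (-30908 - 5033)*(49938 + (-176 - 149)) = -35941*(49938 - 325) = -35941*49613 = -1783140833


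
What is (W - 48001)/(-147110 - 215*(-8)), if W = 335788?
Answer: -287787/145390 ≈ -1.9794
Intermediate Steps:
(W - 48001)/(-147110 - 215*(-8)) = (335788 - 48001)/(-147110 - 215*(-8)) = 287787/(-147110 + 1720) = 287787/(-145390) = 287787*(-1/145390) = -287787/145390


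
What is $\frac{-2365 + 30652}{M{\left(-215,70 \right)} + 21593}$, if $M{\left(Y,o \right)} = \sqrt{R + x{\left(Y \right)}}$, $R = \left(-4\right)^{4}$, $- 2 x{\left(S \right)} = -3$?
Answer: $\frac{407200794}{310838261} - \frac{9429 \sqrt{1030}}{310838261} \approx 1.309$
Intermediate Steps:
$x{\left(S \right)} = \frac{3}{2}$ ($x{\left(S \right)} = \left(- \frac{1}{2}\right) \left(-3\right) = \frac{3}{2}$)
$R = 256$
$M{\left(Y,o \right)} = \frac{\sqrt{1030}}{2}$ ($M{\left(Y,o \right)} = \sqrt{256 + \frac{3}{2}} = \sqrt{\frac{515}{2}} = \frac{\sqrt{1030}}{2}$)
$\frac{-2365 + 30652}{M{\left(-215,70 \right)} + 21593} = \frac{-2365 + 30652}{\frac{\sqrt{1030}}{2} + 21593} = \frac{28287}{21593 + \frac{\sqrt{1030}}{2}}$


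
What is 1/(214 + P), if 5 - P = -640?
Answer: 1/859 ≈ 0.0011641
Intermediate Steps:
P = 645 (P = 5 - 1*(-640) = 5 + 640 = 645)
1/(214 + P) = 1/(214 + 645) = 1/859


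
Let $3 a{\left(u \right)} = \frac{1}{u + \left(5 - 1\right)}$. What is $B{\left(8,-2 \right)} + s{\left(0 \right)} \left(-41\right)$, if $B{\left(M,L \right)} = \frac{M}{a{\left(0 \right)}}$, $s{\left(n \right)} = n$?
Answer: $96$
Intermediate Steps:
$a{\left(u \right)} = \frac{1}{3 \left(4 + u\right)}$ ($a{\left(u \right)} = \frac{1}{3 \left(u + \left(5 - 1\right)\right)} = \frac{1}{3 \left(u + 4\right)} = \frac{1}{3 \left(4 + u\right)}$)
$B{\left(M,L \right)} = 12 M$ ($B{\left(M,L \right)} = \frac{M}{\frac{1}{3} \frac{1}{4 + 0}} = \frac{M}{\frac{1}{3} \cdot \frac{1}{4}} = M \frac{1}{\frac{1}{12}} = M 12 = 12 M$)
$B{\left(8,-2 \right)} + s{\left(0 \right)} \left(-41\right) = 12 \cdot 8 + 0 \left(-41\right) = 96 + 0 = 96$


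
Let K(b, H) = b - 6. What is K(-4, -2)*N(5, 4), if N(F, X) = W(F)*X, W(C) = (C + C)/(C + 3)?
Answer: -50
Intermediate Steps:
K(b, H) = -6 + b
W(C) = 2*C/(3 + C) (W(C) = (2*C)/(3 + C) = 2*C/(3 + C))
N(F, X) = 2*F*X/(3 + F) (N(F, X) = (2*F/(3 + F))*X = 2*F*X/(3 + F))
K(-4, -2)*N(5, 4) = (-6 - 4)*(2*5*4/(3 + 5)) = -20*5*4/8 = -10*5 = -50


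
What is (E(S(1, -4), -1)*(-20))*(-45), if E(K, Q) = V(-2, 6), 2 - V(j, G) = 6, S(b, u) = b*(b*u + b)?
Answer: -3600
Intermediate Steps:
S(b, u) = b*(b + b*u)
V(j, G) = -4 (V(j, G) = 2 - 1*6 = 2 - 6 = -4)
E(K, Q) = -4
(E(S(1, -4), -1)*(-20))*(-45) = -4*(-20)*(-45) = 80*(-45) = -3600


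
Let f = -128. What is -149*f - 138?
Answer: 18934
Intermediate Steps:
-149*f - 138 = -149*(-128) - 138 = 19072 - 138 = 18934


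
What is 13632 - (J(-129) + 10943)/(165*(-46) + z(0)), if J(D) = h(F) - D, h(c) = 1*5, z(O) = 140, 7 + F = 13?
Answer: 101569477/7450 ≈ 13633.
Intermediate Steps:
F = 6 (F = -7 + 13 = 6)
h(c) = 5
J(D) = 5 - D
13632 - (J(-129) + 10943)/(165*(-46) + z(0)) = 13632 - ((5 - 1*(-129)) + 10943)/(165*(-46) + 140) = 13632 - ((5 + 129) + 10943)/(-7590 + 140) = 13632 - (134 + 10943)/(-7450) = 13632 - 11077*(-1)/7450 = 13632 - 1*(-11077/7450) = 13632 + 11077/7450 = 101569477/7450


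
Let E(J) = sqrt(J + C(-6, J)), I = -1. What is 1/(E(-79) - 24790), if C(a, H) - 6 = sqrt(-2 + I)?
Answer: -1/(24790 - sqrt(-73 + I*sqrt(3))) ≈ -4.0339e-5 - 1.3904e-8*I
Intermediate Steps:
C(a, H) = 6 + I*sqrt(3) (C(a, H) = 6 + sqrt(-2 - 1) = 6 + sqrt(-3) = 6 + I*sqrt(3))
E(J) = sqrt(6 + J + I*sqrt(3)) (E(J) = sqrt(J + (6 + I*sqrt(3))) = sqrt(6 + J + I*sqrt(3)))
1/(E(-79) - 24790) = 1/(sqrt(6 - 79 + I*sqrt(3)) - 24790) = 1/(sqrt(-73 + I*sqrt(3)) - 24790) = 1/(-24790 + sqrt(-73 + I*sqrt(3)))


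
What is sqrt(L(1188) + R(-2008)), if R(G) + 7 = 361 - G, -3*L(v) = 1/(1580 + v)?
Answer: sqrt(10179690393)/2076 ≈ 48.600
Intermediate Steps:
L(v) = -1/(3*(1580 + v))
R(G) = 354 - G (R(G) = -7 + (361 - G) = 354 - G)
sqrt(L(1188) + R(-2008)) = sqrt(-1/(4740 + 3*1188) + (354 - 1*(-2008))) = sqrt(-1/(4740 + 3564) + (354 + 2008)) = sqrt(-1/8304 + 2362) = sqrt(19614047/8304) = sqrt(10179690393)/2076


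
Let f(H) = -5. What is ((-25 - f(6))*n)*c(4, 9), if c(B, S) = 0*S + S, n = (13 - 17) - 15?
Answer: 3420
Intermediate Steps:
n = -19 (n = -4 - 15 = -19)
c(B, S) = S (c(B, S) = 0 + S = S)
((-25 - f(6))*n)*c(4, 9) = ((-25 - 1*(-5))*(-19))*9 = ((-25 + 5)*(-19))*9 = -20*(-19)*9 = 380*9 = 3420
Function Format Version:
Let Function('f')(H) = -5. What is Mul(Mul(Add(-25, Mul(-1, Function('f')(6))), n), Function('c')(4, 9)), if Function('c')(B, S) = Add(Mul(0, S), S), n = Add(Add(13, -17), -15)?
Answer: 3420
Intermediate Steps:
n = -19 (n = Add(-4, -15) = -19)
Function('c')(B, S) = S (Function('c')(B, S) = Add(0, S) = S)
Mul(Mul(Add(-25, Mul(-1, Function('f')(6))), n), Function('c')(4, 9)) = Mul(Mul(Add(-25, Mul(-1, -5)), -19), 9) = Mul(Mul(Add(-25, 5), -19), 9) = Mul(Mul(-20, -19), 9) = Mul(380, 9) = 3420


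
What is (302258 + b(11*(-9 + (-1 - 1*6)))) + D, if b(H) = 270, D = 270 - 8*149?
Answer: 301606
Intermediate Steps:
D = -922 (D = 270 - 1192 = -922)
(302258 + b(11*(-9 + (-1 - 1*6)))) + D = (302258 + 270) - 922 = 302528 - 922 = 301606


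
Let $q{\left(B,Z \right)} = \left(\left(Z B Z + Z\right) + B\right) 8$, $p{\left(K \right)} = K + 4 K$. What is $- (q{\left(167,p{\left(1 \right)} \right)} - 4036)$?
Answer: $-30740$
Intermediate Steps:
$p{\left(K \right)} = 5 K$
$q{\left(B,Z \right)} = 8 B + 8 Z + 8 B Z^{2}$ ($q{\left(B,Z \right)} = \left(\left(B Z Z + Z\right) + B\right) 8 = \left(\left(B Z^{2} + Z\right) + B\right) 8 = \left(\left(Z + B Z^{2}\right) + B\right) 8 = \left(B + Z + B Z^{2}\right) 8 = 8 B + 8 Z + 8 B Z^{2}$)
$- (q{\left(167,p{\left(1 \right)} \right)} - 4036) = - (\left(8 \cdot 167 + 8 \cdot 5 \cdot 1 + 8 \cdot 167 \left(5 \cdot 1\right)^{2}\right) - 4036) = - (\left(1336 + 8 \cdot 5 + 8 \cdot 167 \cdot 5^{2}\right) - 4036) = - (\left(1336 + 40 + 8 \cdot 167 \cdot 25\right) - 4036) = - (\left(1336 + 40 + 33400\right) - 4036) = - (34776 - 4036) = \left(-1\right) 30740 = -30740$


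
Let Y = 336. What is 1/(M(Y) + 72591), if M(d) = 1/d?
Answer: 336/24390577 ≈ 1.3776e-5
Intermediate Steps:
1/(M(Y) + 72591) = 1/(1/336 + 72591) = 1/(24390577/336) = 336/24390577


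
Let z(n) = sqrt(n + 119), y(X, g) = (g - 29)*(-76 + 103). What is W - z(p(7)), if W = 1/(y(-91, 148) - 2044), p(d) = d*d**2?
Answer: 1/1169 - sqrt(462) ≈ -21.493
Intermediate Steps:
y(X, g) = -783 + 27*g (y(X, g) = (-29 + g)*27 = -783 + 27*g)
p(d) = d**3
z(n) = sqrt(119 + n)
W = 1/1169 (W = 1/((-783 + 27*148) - 2044) = 1/((-783 + 3996) - 2044) = 1/(3213 - 2044) = 1/1169 ≈ 0.00085543)
W - z(p(7)) = 1/1169 - sqrt(119 + 7**3) = 1/1169 - sqrt(119 + 343) = 1/1169 - sqrt(462)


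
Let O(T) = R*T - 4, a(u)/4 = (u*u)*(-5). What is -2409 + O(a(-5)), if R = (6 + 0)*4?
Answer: -14413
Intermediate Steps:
R = 24 (R = 6*4 = 24)
a(u) = -20*u**2 (a(u) = 4*((u*u)*(-5)) = 4*(u**2*(-5)) = 4*(-5*u**2) = -20*u**2)
O(T) = -4 + 24*T (O(T) = 24*T - 4 = -4 + 24*T)
-2409 + O(a(-5)) = -2409 + (-4 + 24*(-20*(-5)**2)) = -2409 + (-4 + 24*(-20*25)) = -2409 + (-4 + 24*(-500)) = -2409 + (-4 - 12000) = -2409 - 12004 = -14413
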